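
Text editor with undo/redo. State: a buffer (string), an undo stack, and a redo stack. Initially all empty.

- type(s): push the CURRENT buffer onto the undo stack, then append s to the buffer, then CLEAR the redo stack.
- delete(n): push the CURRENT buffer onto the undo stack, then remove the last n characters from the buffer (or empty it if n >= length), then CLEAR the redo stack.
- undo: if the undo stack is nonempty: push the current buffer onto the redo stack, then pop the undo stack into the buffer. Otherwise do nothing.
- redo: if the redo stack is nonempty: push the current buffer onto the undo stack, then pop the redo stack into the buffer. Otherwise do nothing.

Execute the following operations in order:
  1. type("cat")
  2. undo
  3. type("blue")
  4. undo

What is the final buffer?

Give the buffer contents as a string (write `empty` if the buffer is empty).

Answer: empty

Derivation:
After op 1 (type): buf='cat' undo_depth=1 redo_depth=0
After op 2 (undo): buf='(empty)' undo_depth=0 redo_depth=1
After op 3 (type): buf='blue' undo_depth=1 redo_depth=0
After op 4 (undo): buf='(empty)' undo_depth=0 redo_depth=1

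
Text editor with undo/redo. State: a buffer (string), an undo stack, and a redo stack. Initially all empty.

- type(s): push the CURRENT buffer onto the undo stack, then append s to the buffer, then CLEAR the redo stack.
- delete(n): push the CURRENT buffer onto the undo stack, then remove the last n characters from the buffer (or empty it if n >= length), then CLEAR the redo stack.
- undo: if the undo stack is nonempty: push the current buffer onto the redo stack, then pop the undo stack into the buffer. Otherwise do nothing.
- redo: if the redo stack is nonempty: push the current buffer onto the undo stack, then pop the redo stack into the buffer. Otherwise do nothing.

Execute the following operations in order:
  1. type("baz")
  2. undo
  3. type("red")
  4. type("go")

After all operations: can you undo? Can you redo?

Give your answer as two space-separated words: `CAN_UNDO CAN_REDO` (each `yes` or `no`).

Answer: yes no

Derivation:
After op 1 (type): buf='baz' undo_depth=1 redo_depth=0
After op 2 (undo): buf='(empty)' undo_depth=0 redo_depth=1
After op 3 (type): buf='red' undo_depth=1 redo_depth=0
After op 4 (type): buf='redgo' undo_depth=2 redo_depth=0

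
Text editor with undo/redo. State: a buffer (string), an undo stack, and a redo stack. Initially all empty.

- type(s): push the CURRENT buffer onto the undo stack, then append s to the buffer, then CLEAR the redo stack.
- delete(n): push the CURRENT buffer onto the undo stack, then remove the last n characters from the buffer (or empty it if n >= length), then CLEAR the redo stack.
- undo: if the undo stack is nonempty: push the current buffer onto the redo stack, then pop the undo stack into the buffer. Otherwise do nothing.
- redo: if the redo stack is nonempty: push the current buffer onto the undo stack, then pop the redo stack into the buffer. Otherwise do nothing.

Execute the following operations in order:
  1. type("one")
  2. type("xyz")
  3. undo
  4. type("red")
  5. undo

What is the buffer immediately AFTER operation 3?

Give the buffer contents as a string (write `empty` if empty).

Answer: one

Derivation:
After op 1 (type): buf='one' undo_depth=1 redo_depth=0
After op 2 (type): buf='onexyz' undo_depth=2 redo_depth=0
After op 3 (undo): buf='one' undo_depth=1 redo_depth=1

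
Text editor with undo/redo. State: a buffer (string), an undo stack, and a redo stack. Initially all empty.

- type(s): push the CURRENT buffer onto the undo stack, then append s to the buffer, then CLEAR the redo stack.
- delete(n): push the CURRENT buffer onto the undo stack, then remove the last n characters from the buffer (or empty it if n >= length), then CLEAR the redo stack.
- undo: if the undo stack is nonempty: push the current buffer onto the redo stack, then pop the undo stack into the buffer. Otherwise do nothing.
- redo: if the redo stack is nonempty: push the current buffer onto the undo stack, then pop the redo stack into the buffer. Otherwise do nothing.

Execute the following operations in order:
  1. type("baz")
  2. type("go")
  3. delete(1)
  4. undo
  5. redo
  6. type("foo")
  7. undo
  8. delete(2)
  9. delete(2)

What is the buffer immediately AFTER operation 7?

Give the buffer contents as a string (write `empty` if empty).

Answer: bazg

Derivation:
After op 1 (type): buf='baz' undo_depth=1 redo_depth=0
After op 2 (type): buf='bazgo' undo_depth=2 redo_depth=0
After op 3 (delete): buf='bazg' undo_depth=3 redo_depth=0
After op 4 (undo): buf='bazgo' undo_depth=2 redo_depth=1
After op 5 (redo): buf='bazg' undo_depth=3 redo_depth=0
After op 6 (type): buf='bazgfoo' undo_depth=4 redo_depth=0
After op 7 (undo): buf='bazg' undo_depth=3 redo_depth=1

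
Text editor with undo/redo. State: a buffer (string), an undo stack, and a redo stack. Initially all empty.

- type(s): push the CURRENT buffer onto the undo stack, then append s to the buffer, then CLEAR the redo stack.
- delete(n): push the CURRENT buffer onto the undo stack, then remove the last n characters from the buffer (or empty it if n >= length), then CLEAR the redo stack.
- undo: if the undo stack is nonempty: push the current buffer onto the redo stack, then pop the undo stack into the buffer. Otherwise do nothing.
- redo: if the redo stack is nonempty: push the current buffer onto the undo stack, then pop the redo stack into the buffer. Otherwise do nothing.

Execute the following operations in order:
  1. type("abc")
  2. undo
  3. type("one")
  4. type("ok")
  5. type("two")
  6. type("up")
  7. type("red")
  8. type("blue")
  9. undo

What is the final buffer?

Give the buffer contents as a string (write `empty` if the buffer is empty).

Answer: oneoktwoupred

Derivation:
After op 1 (type): buf='abc' undo_depth=1 redo_depth=0
After op 2 (undo): buf='(empty)' undo_depth=0 redo_depth=1
After op 3 (type): buf='one' undo_depth=1 redo_depth=0
After op 4 (type): buf='oneok' undo_depth=2 redo_depth=0
After op 5 (type): buf='oneoktwo' undo_depth=3 redo_depth=0
After op 6 (type): buf='oneoktwoup' undo_depth=4 redo_depth=0
After op 7 (type): buf='oneoktwoupred' undo_depth=5 redo_depth=0
After op 8 (type): buf='oneoktwoupredblue' undo_depth=6 redo_depth=0
After op 9 (undo): buf='oneoktwoupred' undo_depth=5 redo_depth=1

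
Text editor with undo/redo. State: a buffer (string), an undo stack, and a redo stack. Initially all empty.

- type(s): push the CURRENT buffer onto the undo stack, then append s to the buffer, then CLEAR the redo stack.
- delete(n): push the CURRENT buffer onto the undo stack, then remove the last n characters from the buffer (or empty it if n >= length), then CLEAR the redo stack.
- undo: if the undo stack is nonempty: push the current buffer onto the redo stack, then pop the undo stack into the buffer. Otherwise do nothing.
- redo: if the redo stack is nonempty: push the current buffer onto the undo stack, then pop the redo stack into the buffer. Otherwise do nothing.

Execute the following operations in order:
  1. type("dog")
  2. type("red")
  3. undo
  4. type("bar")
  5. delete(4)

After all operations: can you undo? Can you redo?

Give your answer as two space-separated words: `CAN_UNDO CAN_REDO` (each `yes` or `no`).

After op 1 (type): buf='dog' undo_depth=1 redo_depth=0
After op 2 (type): buf='dogred' undo_depth=2 redo_depth=0
After op 3 (undo): buf='dog' undo_depth=1 redo_depth=1
After op 4 (type): buf='dogbar' undo_depth=2 redo_depth=0
After op 5 (delete): buf='do' undo_depth=3 redo_depth=0

Answer: yes no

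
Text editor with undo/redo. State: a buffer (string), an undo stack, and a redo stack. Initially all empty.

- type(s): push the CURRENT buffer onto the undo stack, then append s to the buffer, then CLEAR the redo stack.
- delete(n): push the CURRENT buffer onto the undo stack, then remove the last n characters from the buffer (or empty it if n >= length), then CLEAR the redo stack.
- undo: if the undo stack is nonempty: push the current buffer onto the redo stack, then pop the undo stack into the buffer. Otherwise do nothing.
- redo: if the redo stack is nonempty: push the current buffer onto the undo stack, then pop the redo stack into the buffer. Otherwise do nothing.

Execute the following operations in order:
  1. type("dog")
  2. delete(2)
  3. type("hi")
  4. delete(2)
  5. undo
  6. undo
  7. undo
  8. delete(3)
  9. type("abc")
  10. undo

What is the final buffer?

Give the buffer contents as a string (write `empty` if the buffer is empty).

Answer: empty

Derivation:
After op 1 (type): buf='dog' undo_depth=1 redo_depth=0
After op 2 (delete): buf='d' undo_depth=2 redo_depth=0
After op 3 (type): buf='dhi' undo_depth=3 redo_depth=0
After op 4 (delete): buf='d' undo_depth=4 redo_depth=0
After op 5 (undo): buf='dhi' undo_depth=3 redo_depth=1
After op 6 (undo): buf='d' undo_depth=2 redo_depth=2
After op 7 (undo): buf='dog' undo_depth=1 redo_depth=3
After op 8 (delete): buf='(empty)' undo_depth=2 redo_depth=0
After op 9 (type): buf='abc' undo_depth=3 redo_depth=0
After op 10 (undo): buf='(empty)' undo_depth=2 redo_depth=1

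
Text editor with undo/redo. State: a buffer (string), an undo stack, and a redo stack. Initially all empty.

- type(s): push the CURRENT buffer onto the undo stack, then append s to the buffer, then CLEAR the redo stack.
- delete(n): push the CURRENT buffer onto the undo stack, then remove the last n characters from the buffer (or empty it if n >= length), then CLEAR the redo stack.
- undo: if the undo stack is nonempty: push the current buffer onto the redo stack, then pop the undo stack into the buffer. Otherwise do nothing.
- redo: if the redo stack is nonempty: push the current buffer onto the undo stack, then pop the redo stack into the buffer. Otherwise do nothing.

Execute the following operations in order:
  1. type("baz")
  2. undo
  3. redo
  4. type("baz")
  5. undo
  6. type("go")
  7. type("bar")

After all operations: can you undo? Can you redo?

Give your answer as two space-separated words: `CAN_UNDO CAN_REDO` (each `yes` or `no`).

After op 1 (type): buf='baz' undo_depth=1 redo_depth=0
After op 2 (undo): buf='(empty)' undo_depth=0 redo_depth=1
After op 3 (redo): buf='baz' undo_depth=1 redo_depth=0
After op 4 (type): buf='bazbaz' undo_depth=2 redo_depth=0
After op 5 (undo): buf='baz' undo_depth=1 redo_depth=1
After op 6 (type): buf='bazgo' undo_depth=2 redo_depth=0
After op 7 (type): buf='bazgobar' undo_depth=3 redo_depth=0

Answer: yes no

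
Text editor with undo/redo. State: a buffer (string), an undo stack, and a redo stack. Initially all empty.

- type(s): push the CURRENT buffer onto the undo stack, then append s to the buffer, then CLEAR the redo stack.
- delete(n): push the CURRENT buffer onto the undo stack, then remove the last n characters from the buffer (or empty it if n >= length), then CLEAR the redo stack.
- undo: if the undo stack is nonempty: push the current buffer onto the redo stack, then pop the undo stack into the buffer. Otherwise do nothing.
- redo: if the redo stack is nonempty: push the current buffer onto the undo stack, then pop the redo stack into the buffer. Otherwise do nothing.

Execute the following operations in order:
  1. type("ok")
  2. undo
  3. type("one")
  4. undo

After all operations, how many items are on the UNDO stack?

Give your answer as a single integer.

Answer: 0

Derivation:
After op 1 (type): buf='ok' undo_depth=1 redo_depth=0
After op 2 (undo): buf='(empty)' undo_depth=0 redo_depth=1
After op 3 (type): buf='one' undo_depth=1 redo_depth=0
After op 4 (undo): buf='(empty)' undo_depth=0 redo_depth=1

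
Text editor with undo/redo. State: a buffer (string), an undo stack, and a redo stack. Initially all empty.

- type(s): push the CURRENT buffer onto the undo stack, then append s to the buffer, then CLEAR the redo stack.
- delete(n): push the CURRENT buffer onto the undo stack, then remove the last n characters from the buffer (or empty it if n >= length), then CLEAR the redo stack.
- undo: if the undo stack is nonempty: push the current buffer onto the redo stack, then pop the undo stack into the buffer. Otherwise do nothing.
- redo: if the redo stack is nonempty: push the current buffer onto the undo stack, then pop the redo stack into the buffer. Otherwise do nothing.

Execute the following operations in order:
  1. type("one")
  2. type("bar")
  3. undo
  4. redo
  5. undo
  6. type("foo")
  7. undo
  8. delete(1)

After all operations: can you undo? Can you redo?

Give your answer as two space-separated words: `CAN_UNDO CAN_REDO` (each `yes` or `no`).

After op 1 (type): buf='one' undo_depth=1 redo_depth=0
After op 2 (type): buf='onebar' undo_depth=2 redo_depth=0
After op 3 (undo): buf='one' undo_depth=1 redo_depth=1
After op 4 (redo): buf='onebar' undo_depth=2 redo_depth=0
After op 5 (undo): buf='one' undo_depth=1 redo_depth=1
After op 6 (type): buf='onefoo' undo_depth=2 redo_depth=0
After op 7 (undo): buf='one' undo_depth=1 redo_depth=1
After op 8 (delete): buf='on' undo_depth=2 redo_depth=0

Answer: yes no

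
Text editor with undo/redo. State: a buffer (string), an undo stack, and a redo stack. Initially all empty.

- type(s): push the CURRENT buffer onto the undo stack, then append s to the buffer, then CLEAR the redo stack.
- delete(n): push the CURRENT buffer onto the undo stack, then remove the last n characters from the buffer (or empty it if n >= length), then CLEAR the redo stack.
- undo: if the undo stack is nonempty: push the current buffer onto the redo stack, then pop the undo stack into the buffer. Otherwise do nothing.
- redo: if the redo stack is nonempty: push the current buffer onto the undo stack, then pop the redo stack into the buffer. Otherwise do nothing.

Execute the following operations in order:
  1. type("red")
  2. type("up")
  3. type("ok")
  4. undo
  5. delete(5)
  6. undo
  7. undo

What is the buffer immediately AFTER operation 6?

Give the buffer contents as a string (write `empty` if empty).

After op 1 (type): buf='red' undo_depth=1 redo_depth=0
After op 2 (type): buf='redup' undo_depth=2 redo_depth=0
After op 3 (type): buf='redupok' undo_depth=3 redo_depth=0
After op 4 (undo): buf='redup' undo_depth=2 redo_depth=1
After op 5 (delete): buf='(empty)' undo_depth=3 redo_depth=0
After op 6 (undo): buf='redup' undo_depth=2 redo_depth=1

Answer: redup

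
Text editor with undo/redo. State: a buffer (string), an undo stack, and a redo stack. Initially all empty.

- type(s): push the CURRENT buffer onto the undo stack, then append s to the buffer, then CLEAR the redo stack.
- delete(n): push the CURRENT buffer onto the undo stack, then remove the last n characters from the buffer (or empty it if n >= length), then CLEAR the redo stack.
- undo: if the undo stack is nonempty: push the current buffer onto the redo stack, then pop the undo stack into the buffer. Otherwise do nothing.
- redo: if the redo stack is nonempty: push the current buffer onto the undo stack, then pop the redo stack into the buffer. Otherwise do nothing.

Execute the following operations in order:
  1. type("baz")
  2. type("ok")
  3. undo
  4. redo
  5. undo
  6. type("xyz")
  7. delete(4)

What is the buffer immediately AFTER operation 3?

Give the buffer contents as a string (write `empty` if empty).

Answer: baz

Derivation:
After op 1 (type): buf='baz' undo_depth=1 redo_depth=0
After op 2 (type): buf='bazok' undo_depth=2 redo_depth=0
After op 3 (undo): buf='baz' undo_depth=1 redo_depth=1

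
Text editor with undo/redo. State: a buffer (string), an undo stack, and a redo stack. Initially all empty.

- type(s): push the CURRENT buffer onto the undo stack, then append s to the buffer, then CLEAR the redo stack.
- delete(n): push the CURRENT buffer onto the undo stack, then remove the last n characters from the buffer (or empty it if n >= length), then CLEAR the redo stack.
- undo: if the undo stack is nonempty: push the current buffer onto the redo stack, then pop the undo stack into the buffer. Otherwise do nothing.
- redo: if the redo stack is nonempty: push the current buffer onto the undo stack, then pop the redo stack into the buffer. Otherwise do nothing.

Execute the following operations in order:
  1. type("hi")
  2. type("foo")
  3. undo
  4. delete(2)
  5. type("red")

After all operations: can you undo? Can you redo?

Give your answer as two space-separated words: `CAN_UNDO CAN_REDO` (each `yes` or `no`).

After op 1 (type): buf='hi' undo_depth=1 redo_depth=0
After op 2 (type): buf='hifoo' undo_depth=2 redo_depth=0
After op 3 (undo): buf='hi' undo_depth=1 redo_depth=1
After op 4 (delete): buf='(empty)' undo_depth=2 redo_depth=0
After op 5 (type): buf='red' undo_depth=3 redo_depth=0

Answer: yes no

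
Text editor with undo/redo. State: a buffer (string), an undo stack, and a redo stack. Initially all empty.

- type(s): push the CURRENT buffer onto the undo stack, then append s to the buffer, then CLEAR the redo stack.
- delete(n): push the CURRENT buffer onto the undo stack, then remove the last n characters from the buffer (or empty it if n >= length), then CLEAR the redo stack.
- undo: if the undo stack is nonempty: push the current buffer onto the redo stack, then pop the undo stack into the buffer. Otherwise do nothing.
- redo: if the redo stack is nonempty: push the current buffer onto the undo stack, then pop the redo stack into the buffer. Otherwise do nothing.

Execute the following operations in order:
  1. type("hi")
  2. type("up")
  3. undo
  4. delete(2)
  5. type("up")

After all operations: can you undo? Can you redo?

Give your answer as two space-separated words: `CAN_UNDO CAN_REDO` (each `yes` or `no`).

After op 1 (type): buf='hi' undo_depth=1 redo_depth=0
After op 2 (type): buf='hiup' undo_depth=2 redo_depth=0
After op 3 (undo): buf='hi' undo_depth=1 redo_depth=1
After op 4 (delete): buf='(empty)' undo_depth=2 redo_depth=0
After op 5 (type): buf='up' undo_depth=3 redo_depth=0

Answer: yes no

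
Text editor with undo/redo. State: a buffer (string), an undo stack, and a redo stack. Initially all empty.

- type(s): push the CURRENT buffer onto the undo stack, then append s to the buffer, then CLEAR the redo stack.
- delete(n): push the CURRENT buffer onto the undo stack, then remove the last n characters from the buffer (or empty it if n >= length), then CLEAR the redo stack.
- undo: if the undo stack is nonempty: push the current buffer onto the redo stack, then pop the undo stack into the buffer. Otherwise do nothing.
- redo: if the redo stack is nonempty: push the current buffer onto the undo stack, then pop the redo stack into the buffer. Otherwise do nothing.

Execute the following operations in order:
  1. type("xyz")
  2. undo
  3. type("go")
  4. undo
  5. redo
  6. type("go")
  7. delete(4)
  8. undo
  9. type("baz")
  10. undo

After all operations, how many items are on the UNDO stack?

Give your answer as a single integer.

After op 1 (type): buf='xyz' undo_depth=1 redo_depth=0
After op 2 (undo): buf='(empty)' undo_depth=0 redo_depth=1
After op 3 (type): buf='go' undo_depth=1 redo_depth=0
After op 4 (undo): buf='(empty)' undo_depth=0 redo_depth=1
After op 5 (redo): buf='go' undo_depth=1 redo_depth=0
After op 6 (type): buf='gogo' undo_depth=2 redo_depth=0
After op 7 (delete): buf='(empty)' undo_depth=3 redo_depth=0
After op 8 (undo): buf='gogo' undo_depth=2 redo_depth=1
After op 9 (type): buf='gogobaz' undo_depth=3 redo_depth=0
After op 10 (undo): buf='gogo' undo_depth=2 redo_depth=1

Answer: 2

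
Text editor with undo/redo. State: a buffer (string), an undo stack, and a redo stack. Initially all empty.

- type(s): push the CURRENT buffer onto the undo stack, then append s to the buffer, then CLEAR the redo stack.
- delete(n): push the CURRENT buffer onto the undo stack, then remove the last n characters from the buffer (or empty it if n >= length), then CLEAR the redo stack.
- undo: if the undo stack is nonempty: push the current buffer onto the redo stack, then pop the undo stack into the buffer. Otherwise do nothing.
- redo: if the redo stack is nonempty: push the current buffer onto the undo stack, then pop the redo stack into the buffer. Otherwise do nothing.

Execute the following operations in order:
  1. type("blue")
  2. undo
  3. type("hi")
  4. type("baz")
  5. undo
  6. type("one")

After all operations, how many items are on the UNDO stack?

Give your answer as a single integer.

After op 1 (type): buf='blue' undo_depth=1 redo_depth=0
After op 2 (undo): buf='(empty)' undo_depth=0 redo_depth=1
After op 3 (type): buf='hi' undo_depth=1 redo_depth=0
After op 4 (type): buf='hibaz' undo_depth=2 redo_depth=0
After op 5 (undo): buf='hi' undo_depth=1 redo_depth=1
After op 6 (type): buf='hione' undo_depth=2 redo_depth=0

Answer: 2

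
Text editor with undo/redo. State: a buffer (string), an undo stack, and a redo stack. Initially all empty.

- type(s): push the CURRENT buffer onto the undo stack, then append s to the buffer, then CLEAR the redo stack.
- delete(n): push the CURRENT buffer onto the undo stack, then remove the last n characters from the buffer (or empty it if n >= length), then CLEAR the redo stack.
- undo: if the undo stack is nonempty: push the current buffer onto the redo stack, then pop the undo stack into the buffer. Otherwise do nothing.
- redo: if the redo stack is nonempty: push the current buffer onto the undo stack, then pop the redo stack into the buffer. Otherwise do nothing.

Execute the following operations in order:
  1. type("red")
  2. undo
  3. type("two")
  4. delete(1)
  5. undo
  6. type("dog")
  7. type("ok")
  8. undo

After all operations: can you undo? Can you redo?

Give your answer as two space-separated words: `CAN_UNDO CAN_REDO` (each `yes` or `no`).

Answer: yes yes

Derivation:
After op 1 (type): buf='red' undo_depth=1 redo_depth=0
After op 2 (undo): buf='(empty)' undo_depth=0 redo_depth=1
After op 3 (type): buf='two' undo_depth=1 redo_depth=0
After op 4 (delete): buf='tw' undo_depth=2 redo_depth=0
After op 5 (undo): buf='two' undo_depth=1 redo_depth=1
After op 6 (type): buf='twodog' undo_depth=2 redo_depth=0
After op 7 (type): buf='twodogok' undo_depth=3 redo_depth=0
After op 8 (undo): buf='twodog' undo_depth=2 redo_depth=1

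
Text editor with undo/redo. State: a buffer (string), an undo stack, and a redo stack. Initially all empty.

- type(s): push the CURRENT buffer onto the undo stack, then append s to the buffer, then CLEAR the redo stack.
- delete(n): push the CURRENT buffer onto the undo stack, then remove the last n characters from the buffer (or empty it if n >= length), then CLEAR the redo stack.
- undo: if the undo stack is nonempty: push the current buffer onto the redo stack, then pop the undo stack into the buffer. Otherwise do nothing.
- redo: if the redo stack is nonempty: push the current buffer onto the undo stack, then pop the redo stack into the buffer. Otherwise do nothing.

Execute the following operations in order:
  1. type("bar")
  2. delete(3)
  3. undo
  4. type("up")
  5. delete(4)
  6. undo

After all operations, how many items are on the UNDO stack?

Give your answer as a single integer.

After op 1 (type): buf='bar' undo_depth=1 redo_depth=0
After op 2 (delete): buf='(empty)' undo_depth=2 redo_depth=0
After op 3 (undo): buf='bar' undo_depth=1 redo_depth=1
After op 4 (type): buf='barup' undo_depth=2 redo_depth=0
After op 5 (delete): buf='b' undo_depth=3 redo_depth=0
After op 6 (undo): buf='barup' undo_depth=2 redo_depth=1

Answer: 2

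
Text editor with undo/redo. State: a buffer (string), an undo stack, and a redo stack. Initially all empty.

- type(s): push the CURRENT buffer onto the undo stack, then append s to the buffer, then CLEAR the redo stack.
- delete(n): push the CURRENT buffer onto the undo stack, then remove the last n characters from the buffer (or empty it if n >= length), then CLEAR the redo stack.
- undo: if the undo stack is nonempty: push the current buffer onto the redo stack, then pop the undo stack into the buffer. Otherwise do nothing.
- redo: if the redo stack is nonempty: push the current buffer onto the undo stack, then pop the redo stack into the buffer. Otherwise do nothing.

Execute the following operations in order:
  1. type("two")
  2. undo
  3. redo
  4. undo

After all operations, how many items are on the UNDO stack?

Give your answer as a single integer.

After op 1 (type): buf='two' undo_depth=1 redo_depth=0
After op 2 (undo): buf='(empty)' undo_depth=0 redo_depth=1
After op 3 (redo): buf='two' undo_depth=1 redo_depth=0
After op 4 (undo): buf='(empty)' undo_depth=0 redo_depth=1

Answer: 0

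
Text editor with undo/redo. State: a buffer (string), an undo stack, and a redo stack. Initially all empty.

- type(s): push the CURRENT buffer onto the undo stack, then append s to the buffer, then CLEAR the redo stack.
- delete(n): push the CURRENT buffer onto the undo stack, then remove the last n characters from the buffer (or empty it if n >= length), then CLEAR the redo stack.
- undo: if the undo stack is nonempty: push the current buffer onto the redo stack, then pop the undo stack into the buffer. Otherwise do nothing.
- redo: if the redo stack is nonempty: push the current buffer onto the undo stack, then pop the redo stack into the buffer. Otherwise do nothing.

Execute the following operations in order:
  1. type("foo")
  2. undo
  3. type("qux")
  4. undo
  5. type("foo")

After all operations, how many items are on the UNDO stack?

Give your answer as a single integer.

Answer: 1

Derivation:
After op 1 (type): buf='foo' undo_depth=1 redo_depth=0
After op 2 (undo): buf='(empty)' undo_depth=0 redo_depth=1
After op 3 (type): buf='qux' undo_depth=1 redo_depth=0
After op 4 (undo): buf='(empty)' undo_depth=0 redo_depth=1
After op 5 (type): buf='foo' undo_depth=1 redo_depth=0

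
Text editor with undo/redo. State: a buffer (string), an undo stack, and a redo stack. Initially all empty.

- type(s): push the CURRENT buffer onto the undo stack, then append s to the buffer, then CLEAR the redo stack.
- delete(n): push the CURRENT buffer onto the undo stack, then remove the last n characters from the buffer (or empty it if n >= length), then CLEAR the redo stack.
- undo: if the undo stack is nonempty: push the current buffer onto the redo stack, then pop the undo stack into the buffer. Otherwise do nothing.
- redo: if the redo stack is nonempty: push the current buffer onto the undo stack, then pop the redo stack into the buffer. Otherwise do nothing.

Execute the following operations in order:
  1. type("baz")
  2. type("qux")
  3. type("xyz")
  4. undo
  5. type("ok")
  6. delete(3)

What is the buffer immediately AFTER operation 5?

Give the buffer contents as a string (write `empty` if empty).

After op 1 (type): buf='baz' undo_depth=1 redo_depth=0
After op 2 (type): buf='bazqux' undo_depth=2 redo_depth=0
After op 3 (type): buf='bazquxxyz' undo_depth=3 redo_depth=0
After op 4 (undo): buf='bazqux' undo_depth=2 redo_depth=1
After op 5 (type): buf='bazquxok' undo_depth=3 redo_depth=0

Answer: bazquxok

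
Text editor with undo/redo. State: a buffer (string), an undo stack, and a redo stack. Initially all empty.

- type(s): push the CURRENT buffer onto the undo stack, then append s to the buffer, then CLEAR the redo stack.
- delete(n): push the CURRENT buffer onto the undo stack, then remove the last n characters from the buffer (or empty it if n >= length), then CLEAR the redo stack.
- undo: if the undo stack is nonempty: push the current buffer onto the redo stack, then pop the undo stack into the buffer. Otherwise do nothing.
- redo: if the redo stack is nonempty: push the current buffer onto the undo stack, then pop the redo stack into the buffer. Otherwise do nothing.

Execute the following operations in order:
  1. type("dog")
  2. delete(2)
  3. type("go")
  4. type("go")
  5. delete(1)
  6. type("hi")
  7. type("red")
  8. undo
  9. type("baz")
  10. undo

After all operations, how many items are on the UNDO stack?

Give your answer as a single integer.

After op 1 (type): buf='dog' undo_depth=1 redo_depth=0
After op 2 (delete): buf='d' undo_depth=2 redo_depth=0
After op 3 (type): buf='dgo' undo_depth=3 redo_depth=0
After op 4 (type): buf='dgogo' undo_depth=4 redo_depth=0
After op 5 (delete): buf='dgog' undo_depth=5 redo_depth=0
After op 6 (type): buf='dgoghi' undo_depth=6 redo_depth=0
After op 7 (type): buf='dgoghired' undo_depth=7 redo_depth=0
After op 8 (undo): buf='dgoghi' undo_depth=6 redo_depth=1
After op 9 (type): buf='dgoghibaz' undo_depth=7 redo_depth=0
After op 10 (undo): buf='dgoghi' undo_depth=6 redo_depth=1

Answer: 6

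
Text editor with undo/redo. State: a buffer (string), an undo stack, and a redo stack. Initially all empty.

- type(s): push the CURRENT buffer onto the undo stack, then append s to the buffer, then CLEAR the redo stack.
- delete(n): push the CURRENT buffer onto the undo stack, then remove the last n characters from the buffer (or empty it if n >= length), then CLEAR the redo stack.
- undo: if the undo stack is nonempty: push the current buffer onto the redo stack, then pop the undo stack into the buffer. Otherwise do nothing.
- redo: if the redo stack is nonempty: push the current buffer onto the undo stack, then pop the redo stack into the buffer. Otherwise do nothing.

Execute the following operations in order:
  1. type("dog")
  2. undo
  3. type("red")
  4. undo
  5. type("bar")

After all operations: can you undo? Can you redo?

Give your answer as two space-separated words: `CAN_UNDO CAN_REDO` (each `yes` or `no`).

After op 1 (type): buf='dog' undo_depth=1 redo_depth=0
After op 2 (undo): buf='(empty)' undo_depth=0 redo_depth=1
After op 3 (type): buf='red' undo_depth=1 redo_depth=0
After op 4 (undo): buf='(empty)' undo_depth=0 redo_depth=1
After op 5 (type): buf='bar' undo_depth=1 redo_depth=0

Answer: yes no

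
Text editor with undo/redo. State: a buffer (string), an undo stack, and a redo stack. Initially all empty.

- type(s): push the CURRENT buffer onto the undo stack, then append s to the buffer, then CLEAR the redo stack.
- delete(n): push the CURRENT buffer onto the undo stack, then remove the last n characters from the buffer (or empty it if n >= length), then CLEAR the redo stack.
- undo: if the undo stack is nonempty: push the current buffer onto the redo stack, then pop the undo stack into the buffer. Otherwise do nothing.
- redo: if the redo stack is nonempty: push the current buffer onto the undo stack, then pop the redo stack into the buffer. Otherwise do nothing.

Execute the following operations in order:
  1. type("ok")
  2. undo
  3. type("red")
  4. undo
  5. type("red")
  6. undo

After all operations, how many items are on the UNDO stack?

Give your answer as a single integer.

Answer: 0

Derivation:
After op 1 (type): buf='ok' undo_depth=1 redo_depth=0
After op 2 (undo): buf='(empty)' undo_depth=0 redo_depth=1
After op 3 (type): buf='red' undo_depth=1 redo_depth=0
After op 4 (undo): buf='(empty)' undo_depth=0 redo_depth=1
After op 5 (type): buf='red' undo_depth=1 redo_depth=0
After op 6 (undo): buf='(empty)' undo_depth=0 redo_depth=1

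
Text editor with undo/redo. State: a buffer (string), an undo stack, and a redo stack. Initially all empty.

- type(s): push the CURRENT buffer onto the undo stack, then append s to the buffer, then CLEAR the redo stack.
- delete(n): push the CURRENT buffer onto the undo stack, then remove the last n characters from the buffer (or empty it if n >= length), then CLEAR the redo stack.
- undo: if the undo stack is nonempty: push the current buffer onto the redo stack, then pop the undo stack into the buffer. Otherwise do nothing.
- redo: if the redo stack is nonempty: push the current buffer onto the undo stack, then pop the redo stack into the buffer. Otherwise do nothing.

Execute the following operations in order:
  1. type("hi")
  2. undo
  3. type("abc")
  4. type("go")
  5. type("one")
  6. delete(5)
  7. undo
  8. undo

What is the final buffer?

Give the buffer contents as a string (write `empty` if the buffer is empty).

After op 1 (type): buf='hi' undo_depth=1 redo_depth=0
After op 2 (undo): buf='(empty)' undo_depth=0 redo_depth=1
After op 3 (type): buf='abc' undo_depth=1 redo_depth=0
After op 4 (type): buf='abcgo' undo_depth=2 redo_depth=0
After op 5 (type): buf='abcgoone' undo_depth=3 redo_depth=0
After op 6 (delete): buf='abc' undo_depth=4 redo_depth=0
After op 7 (undo): buf='abcgoone' undo_depth=3 redo_depth=1
After op 8 (undo): buf='abcgo' undo_depth=2 redo_depth=2

Answer: abcgo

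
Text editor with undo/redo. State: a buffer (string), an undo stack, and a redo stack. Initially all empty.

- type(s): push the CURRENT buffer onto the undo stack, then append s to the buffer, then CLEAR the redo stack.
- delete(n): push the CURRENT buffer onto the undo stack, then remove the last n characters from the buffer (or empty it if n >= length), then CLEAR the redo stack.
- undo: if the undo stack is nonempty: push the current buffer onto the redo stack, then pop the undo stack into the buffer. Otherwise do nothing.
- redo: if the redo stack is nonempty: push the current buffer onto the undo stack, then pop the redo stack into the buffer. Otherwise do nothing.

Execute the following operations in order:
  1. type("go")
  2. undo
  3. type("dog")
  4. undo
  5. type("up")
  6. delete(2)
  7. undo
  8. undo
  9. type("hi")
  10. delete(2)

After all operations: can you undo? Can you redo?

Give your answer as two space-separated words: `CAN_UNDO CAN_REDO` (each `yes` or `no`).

Answer: yes no

Derivation:
After op 1 (type): buf='go' undo_depth=1 redo_depth=0
After op 2 (undo): buf='(empty)' undo_depth=0 redo_depth=1
After op 3 (type): buf='dog' undo_depth=1 redo_depth=0
After op 4 (undo): buf='(empty)' undo_depth=0 redo_depth=1
After op 5 (type): buf='up' undo_depth=1 redo_depth=0
After op 6 (delete): buf='(empty)' undo_depth=2 redo_depth=0
After op 7 (undo): buf='up' undo_depth=1 redo_depth=1
After op 8 (undo): buf='(empty)' undo_depth=0 redo_depth=2
After op 9 (type): buf='hi' undo_depth=1 redo_depth=0
After op 10 (delete): buf='(empty)' undo_depth=2 redo_depth=0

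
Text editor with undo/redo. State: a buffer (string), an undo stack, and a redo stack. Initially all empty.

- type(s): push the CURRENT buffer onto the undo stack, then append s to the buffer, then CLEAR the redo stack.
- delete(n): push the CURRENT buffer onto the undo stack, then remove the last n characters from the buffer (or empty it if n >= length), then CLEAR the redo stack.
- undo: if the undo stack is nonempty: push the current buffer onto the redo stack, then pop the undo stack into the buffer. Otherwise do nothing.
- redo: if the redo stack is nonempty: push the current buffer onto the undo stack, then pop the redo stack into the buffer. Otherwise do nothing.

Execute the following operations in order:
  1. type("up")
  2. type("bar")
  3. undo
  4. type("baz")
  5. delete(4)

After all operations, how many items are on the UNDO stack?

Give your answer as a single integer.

After op 1 (type): buf='up' undo_depth=1 redo_depth=0
After op 2 (type): buf='upbar' undo_depth=2 redo_depth=0
After op 3 (undo): buf='up' undo_depth=1 redo_depth=1
After op 4 (type): buf='upbaz' undo_depth=2 redo_depth=0
After op 5 (delete): buf='u' undo_depth=3 redo_depth=0

Answer: 3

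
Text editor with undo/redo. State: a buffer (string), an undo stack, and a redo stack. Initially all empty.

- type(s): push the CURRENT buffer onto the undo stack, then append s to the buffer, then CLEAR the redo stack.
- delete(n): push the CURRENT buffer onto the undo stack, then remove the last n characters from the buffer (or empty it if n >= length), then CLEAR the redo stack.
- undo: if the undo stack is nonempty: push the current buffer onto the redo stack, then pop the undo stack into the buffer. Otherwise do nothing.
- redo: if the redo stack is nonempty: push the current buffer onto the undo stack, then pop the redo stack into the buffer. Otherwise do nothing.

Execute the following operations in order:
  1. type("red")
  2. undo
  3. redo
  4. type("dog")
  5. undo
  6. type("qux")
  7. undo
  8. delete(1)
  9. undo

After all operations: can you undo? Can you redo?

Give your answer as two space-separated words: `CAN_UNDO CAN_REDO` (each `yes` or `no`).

After op 1 (type): buf='red' undo_depth=1 redo_depth=0
After op 2 (undo): buf='(empty)' undo_depth=0 redo_depth=1
After op 3 (redo): buf='red' undo_depth=1 redo_depth=0
After op 4 (type): buf='reddog' undo_depth=2 redo_depth=0
After op 5 (undo): buf='red' undo_depth=1 redo_depth=1
After op 6 (type): buf='redqux' undo_depth=2 redo_depth=0
After op 7 (undo): buf='red' undo_depth=1 redo_depth=1
After op 8 (delete): buf='re' undo_depth=2 redo_depth=0
After op 9 (undo): buf='red' undo_depth=1 redo_depth=1

Answer: yes yes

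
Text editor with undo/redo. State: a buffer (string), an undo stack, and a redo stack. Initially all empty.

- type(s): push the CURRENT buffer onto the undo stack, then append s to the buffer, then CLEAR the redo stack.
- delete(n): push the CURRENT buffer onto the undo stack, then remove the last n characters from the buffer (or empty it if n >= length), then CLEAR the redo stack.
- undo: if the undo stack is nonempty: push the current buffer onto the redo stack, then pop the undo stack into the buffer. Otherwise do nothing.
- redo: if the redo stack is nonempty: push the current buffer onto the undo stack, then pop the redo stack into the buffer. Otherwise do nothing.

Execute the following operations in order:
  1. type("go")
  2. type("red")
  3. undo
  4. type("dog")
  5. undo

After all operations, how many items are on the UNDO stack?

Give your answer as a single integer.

Answer: 1

Derivation:
After op 1 (type): buf='go' undo_depth=1 redo_depth=0
After op 2 (type): buf='gored' undo_depth=2 redo_depth=0
After op 3 (undo): buf='go' undo_depth=1 redo_depth=1
After op 4 (type): buf='godog' undo_depth=2 redo_depth=0
After op 5 (undo): buf='go' undo_depth=1 redo_depth=1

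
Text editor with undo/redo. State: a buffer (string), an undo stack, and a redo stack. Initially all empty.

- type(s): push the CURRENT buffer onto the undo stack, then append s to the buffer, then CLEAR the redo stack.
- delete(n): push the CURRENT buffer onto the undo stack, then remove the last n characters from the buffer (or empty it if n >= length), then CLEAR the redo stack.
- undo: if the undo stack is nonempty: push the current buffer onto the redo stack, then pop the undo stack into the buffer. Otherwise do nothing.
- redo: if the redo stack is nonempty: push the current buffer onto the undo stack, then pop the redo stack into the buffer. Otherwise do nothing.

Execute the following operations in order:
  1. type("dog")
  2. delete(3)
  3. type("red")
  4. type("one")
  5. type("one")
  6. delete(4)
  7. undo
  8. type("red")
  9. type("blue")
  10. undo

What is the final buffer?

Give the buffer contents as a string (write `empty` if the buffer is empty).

Answer: redoneonered

Derivation:
After op 1 (type): buf='dog' undo_depth=1 redo_depth=0
After op 2 (delete): buf='(empty)' undo_depth=2 redo_depth=0
After op 3 (type): buf='red' undo_depth=3 redo_depth=0
After op 4 (type): buf='redone' undo_depth=4 redo_depth=0
After op 5 (type): buf='redoneone' undo_depth=5 redo_depth=0
After op 6 (delete): buf='redon' undo_depth=6 redo_depth=0
After op 7 (undo): buf='redoneone' undo_depth=5 redo_depth=1
After op 8 (type): buf='redoneonered' undo_depth=6 redo_depth=0
After op 9 (type): buf='redoneoneredblue' undo_depth=7 redo_depth=0
After op 10 (undo): buf='redoneonered' undo_depth=6 redo_depth=1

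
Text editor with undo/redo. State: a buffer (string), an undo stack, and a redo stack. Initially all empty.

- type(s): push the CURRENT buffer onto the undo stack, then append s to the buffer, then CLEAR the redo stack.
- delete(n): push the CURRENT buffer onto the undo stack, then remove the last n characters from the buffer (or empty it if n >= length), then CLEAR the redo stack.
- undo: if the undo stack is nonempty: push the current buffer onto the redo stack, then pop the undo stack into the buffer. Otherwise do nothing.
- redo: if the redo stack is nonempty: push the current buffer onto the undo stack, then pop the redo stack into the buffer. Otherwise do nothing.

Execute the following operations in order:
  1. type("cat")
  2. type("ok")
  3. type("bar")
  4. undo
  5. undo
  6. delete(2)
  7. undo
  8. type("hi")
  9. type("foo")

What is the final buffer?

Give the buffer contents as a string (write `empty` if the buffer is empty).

After op 1 (type): buf='cat' undo_depth=1 redo_depth=0
After op 2 (type): buf='catok' undo_depth=2 redo_depth=0
After op 3 (type): buf='catokbar' undo_depth=3 redo_depth=0
After op 4 (undo): buf='catok' undo_depth=2 redo_depth=1
After op 5 (undo): buf='cat' undo_depth=1 redo_depth=2
After op 6 (delete): buf='c' undo_depth=2 redo_depth=0
After op 7 (undo): buf='cat' undo_depth=1 redo_depth=1
After op 8 (type): buf='cathi' undo_depth=2 redo_depth=0
After op 9 (type): buf='cathifoo' undo_depth=3 redo_depth=0

Answer: cathifoo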